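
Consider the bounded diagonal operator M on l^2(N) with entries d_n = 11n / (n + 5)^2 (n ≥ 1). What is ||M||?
||M|| = 11/20 (attained at n = 5)

For M diagonal, ||M|| = sup_n |d_n|. Treat f(x) = 11x / (x + 5)^2 for real x > 0. By the quotient rule, f'(x) = 11(5 - x)/(x + 5)^3, which is positive for x < 5 and negative for x > 5. So f has a unique maximum at x = 5, and since 5 is a positive integer, the supremum over n ≥ 1 is attained at n = 5: d_5 = 11·5/(5 + 5)^2 = 11·5/100 = 11/20. Hence ||M|| = 11/20.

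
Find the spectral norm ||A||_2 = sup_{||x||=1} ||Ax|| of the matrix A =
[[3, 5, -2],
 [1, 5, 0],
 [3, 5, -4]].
||A||_2 ≈ 10.2935 (= sqrt(largest eigenvalue of A^T A))

||A||_2 = sigma_max(A) = sqrt(lambda_max(A^T A)). Form the symmetric matrix M = A^T A =
[[19, 35, -18],
 [35, 75, -30],
 [-18, -30, 20]].
Its characteristic polynomial (trace, sum of principal 2x2 minors, determinant of M give the coefficients) is
  p(λ) = det(λ I - M) = λ^3 - 114λ^2 + 856λ - 400.
No integer candidate from the rational root theorem (±divisors of 400) is a root, so the roots are irrational. The cubic discriminant is Δ = 5341563392 > 0, so there are three distinct real roots. p(0) = -400 and p(1) = 343 have opposite signs, so a root lies in (0, 1); Newton's method refines it to λ ≈ 0.5005. p(7) = 349 and p(8) = -336 have opposite signs, so a root lies in (7, 8); Newton's method refines it to λ ≈ 7.5426. p(105) = -9745 and p(106) = 448 have opposite signs, so a root lies in (105, 106); Newton's method refines it to λ ≈ 105.9569. Check (Vieta): the three roots sum to 114, matching tr M = 114.
So the eigenvalues of A^T A are ≈ 0.5005, 7.5426, 105.9569 (all ≥ 0, as they must be for A^T A). The largest is λ_max ≈ 105.9569, hence ||A||_2 = sqrt(λ_max) ≈ 10.2935.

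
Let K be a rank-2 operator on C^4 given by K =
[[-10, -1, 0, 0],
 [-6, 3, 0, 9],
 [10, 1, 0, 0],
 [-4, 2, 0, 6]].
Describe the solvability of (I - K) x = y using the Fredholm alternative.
(I - K) is invertible (det(I - K) = -94 ≠ 0), so for every y in C^4 the equation (I - K) x = y has a unique solution.

K has rank 2 and factors as K = U V^T = u1 v1^T + u2 v2^T with u1 = (-3, 0, 3, 0), v1 = (2, 1, 0, 2), u2 = (-2, -3, 2, -2), v2 = (2, -1, 0, -3) (multiplying out reproduces the displayed K). The nonzero eigenvalues of U V^T coincide with those of the 2 x 2 matrix G = V^T U = [[v1·u1, v1·u2], [v2·u1, v2·u2]] = [[-6, -11], [-6, 5]], and by the Sylvester determinant identity det(I_4 - U V^T) = det(I_2 - V^T U) = det([[7, 11], [6, -4]]) = (7)(-4) - (11)(6) = -94. (Direct check: I - K =
[[11, 1, 0, 0],
 [6, -2, 0, -9],
 [-10, -1, 1, 0],
 [4, -2, 0, -5]]
has determinant -94.) The finite-dimensional Fredholm alternative says: either (I - K) is invertible, or ker(I - K) ≠ {0} and then range(I - K) = ker((I - K)^*)^⊥, with dim ker(I - K) = dim ker((I - K)^*). Since det(I - K) ≠ 0, 1 is not an eigenvalue of K and ker(I - K) = {0}, so we are in the first case: for every y there is a unique x = (I - K)^(-1) y. (Explicitly, by the Woodbury identity, (I - U V^T)^(-1) = I + U (I_2 - G)^(-1) V^T.)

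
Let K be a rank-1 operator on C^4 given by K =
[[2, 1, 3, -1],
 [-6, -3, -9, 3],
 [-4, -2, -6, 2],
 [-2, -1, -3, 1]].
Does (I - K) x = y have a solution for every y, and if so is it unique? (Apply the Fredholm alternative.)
(I - K) is invertible (det(I - K) = 7 ≠ 0), so for every y in C^4 the equation (I - K) x = y has a unique solution.

K has rank 1, so it is an outer product K = u v^T: every row of K is a multiple of one row vector. Reading off the entries, u = (-1, 3, 2, 1) and v = (-2, -1, -3, 1) (row i of K equals u_i·v^T). A rank-one matrix u v^T satisfies K u = u (v·u) and kills the (3)-dimensional subspace v^⊥, so its characteristic polynomial is lambda^3 (lambda - v·u) with v·u = tr K = -6. Hence the eigenvalues of I - K are 1 (multiplicity 3) and 1 - (-6) = 7, so det(I - K) = 7. (Direct check: I - K =
[[-1, -1, -3, 1],
 [6, 4, 9, -3],
 [4, 2, 7, -2],
 [2, 1, 3, 0]]
has determinant 7.) The finite-dimensional Fredholm alternative says: either (I - K) is invertible, or ker(I - K) ≠ {0} and then range(I - K) = ker((I - K)^*)^⊥, with dim ker(I - K) = dim ker((I - K)^*). Since det(I - K) ≠ 0, 1 is not an eigenvalue of K and ker(I - K) = {0}, so we are in the first case: for every y there is a unique x = (I - K)^(-1) y. Explicitly, by the Sherman–Morrison formula, (I - u v^T)^(-1) = I + u v^T/(1 - v·u), i.e. (I - K)^(-1) = I + K/(7).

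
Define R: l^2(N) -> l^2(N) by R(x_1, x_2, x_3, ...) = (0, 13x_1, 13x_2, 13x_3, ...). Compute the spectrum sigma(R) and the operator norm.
sigma(R) = closed disk {z in C : |z| ≤ 13}; ||R|| = 13

Note R = 13·U where U is the unit right shift (U x)_k = x_{k-1} (with x_0 := 0); so ||R|| = 13||U|| and sigma(R) = 13·sigma(U). ||R x||^2 = sum_{k≥1} |13x_k|^2 = 169||x||^2, so ||R|| = 13 and sigma(R) ⊂ {|z| ≤ 13}. For any |lambda| < 13, the equation (R - lambda I) x = 0 forces x_1 = 0, then 13x_k = lambda x_{k+1} ⇒ x = 0, so R has no eigenvalues. But (R - lambda I) is not surjective for |lambda| < 13: solving (R - lambda I) x = e_1 would require x_n proportional to (lambda/13)^(-n), which is not in l^2. So every |lambda| < 13 lies in the residual spectrum. The boundary |lambda| = 13 is in the approximate point spectrum (the spectrum is closed). Hence sigma(R) is the closed disk of radius 13.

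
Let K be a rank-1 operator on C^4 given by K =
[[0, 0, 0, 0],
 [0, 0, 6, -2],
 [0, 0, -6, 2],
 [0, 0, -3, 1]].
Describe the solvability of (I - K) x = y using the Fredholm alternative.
(I - K) is invertible (det(I - K) = 6 ≠ 0), so for every y in C^4 the equation (I - K) x = y has a unique solution.

K has rank 1, so it is an outer product K = u v^T: every row of K is a multiple of one row vector. Reading off the entries, u = (0, -2, 2, 1) and v = (0, 0, -3, 1) (row i of K equals u_i·v^T). A rank-one matrix u v^T satisfies K u = u (v·u) and kills the (3)-dimensional subspace v^⊥, so its characteristic polynomial is lambda^3 (lambda - v·u) with v·u = tr K = -5. Hence the eigenvalues of I - K are 1 (multiplicity 3) and 1 - (-5) = 6, so det(I - K) = 6. (Direct check: I - K =
[[1, 0, 0, 0],
 [0, 1, -6, 2],
 [0, 0, 7, -2],
 [0, 0, 3, 0]]
has determinant 6.) The finite-dimensional Fredholm alternative says: either (I - K) is invertible, or ker(I - K) ≠ {0} and then range(I - K) = ker((I - K)^*)^⊥, with dim ker(I - K) = dim ker((I - K)^*). Since det(I - K) ≠ 0, 1 is not an eigenvalue of K and ker(I - K) = {0}, so we are in the first case: for every y there is a unique x = (I - K)^(-1) y. Explicitly, by the Sherman–Morrison formula, (I - u v^T)^(-1) = I + u v^T/(1 - v·u), i.e. (I - K)^(-1) = I + K/(6).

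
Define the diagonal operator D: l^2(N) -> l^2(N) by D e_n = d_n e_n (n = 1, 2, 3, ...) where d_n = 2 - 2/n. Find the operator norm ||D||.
||D|| = 2

For a diagonal operator on l^2 with entries d_n, ||D|| = sup_n |d_n|. Here d_1 = 0, d_2 = 1, ..., and d_n = 2 - 2/n increases monotonically toward 2. All terms lie in [0, 2), so |d_n| = d_n and the supremum is the limit 2, which is not attained by any individual d_n. Hence ||D|| = 2.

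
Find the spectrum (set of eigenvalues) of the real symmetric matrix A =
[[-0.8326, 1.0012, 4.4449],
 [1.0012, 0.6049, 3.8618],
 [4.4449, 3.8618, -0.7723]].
sigma(A) ≈ {-6, -1, 6}

A is real symmetric, so its spectrum consists of real eigenvalues. Expanding the characteristic polynomial of the displayed matrix gives
  det(λ I - A) = p(λ) = λ^3 + (1)λ^2 + (-36)λ + (-36).
Solving p(λ) = 0 yields eigenvalues ≈ -6, -1, 6. (A is shown rounded to 4 decimals, so these recover the underlying integer eigenvalues to within that precision.)
Verification: the trace of A = -1 equals the sum of eigenvalues -1, and det(A) ≈ 36.0008 matches the eigenvalue product 36.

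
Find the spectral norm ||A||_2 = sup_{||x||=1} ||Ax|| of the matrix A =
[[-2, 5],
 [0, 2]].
||A||_2 = sqrt((33 + sqrt(1025))/2) ≈ 5.7016 (= sqrt(largest eigenvalue of A^T A))

||A||_2 = sigma_max(A) = sqrt(lambda_max(A^T A)). Form the symmetric matrix M = A^T A =
[[4, -10],
 [-10, 29]].
Its characteristic polynomial (trace, determinant of M give the coefficients) is
  p(λ) = det(λ I - M) = λ^2 - 33λ + 16.
For λ^2 - 33λ + 16 the discriminant is 1025. It is nonnegative but not a perfect square, so the roots are real and irrational: λ = (33 ± sqrt(1025))/2 ≈ 32.5078, 0.4922.
So the eigenvalues of A^T A are ≈ 0.4922, 32.5078 (all ≥ 0, as they must be for A^T A). The largest is λ_max = (33 + sqrt(1025))/2 ≈ 32.5078, hence ||A||_2 = sqrt(λ_max) = sqrt((33 + sqrt(1025))/2) ≈ 5.7016.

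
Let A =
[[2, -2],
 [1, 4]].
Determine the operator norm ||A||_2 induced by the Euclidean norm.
||A||_2 = sqrt(20) ≈ 4.4721 (= sqrt(largest eigenvalue of A^T A))

||A||_2 = sigma_max(A) = sqrt(lambda_max(A^T A)). Form the symmetric matrix M = A^T A =
[[5, 0],
 [0, 20]].
Its characteristic polynomial (trace, determinant of M give the coefficients) is
  p(λ) = det(λ I - M) = λ^2 - 25λ + 100.
For λ^2 - 25λ + 100 the discriminant is 225. It is a perfect square (15^2), so the roots are rational: λ = (25 ± 15)/2 = 20, 5.
So the eigenvalues of A^T A are ≈ 5, 20 (all ≥ 0, as they must be for A^T A). The largest is λ_max = 20, hence ||A||_2 = sqrt(λ_max) = sqrt(20) ≈ 4.4721.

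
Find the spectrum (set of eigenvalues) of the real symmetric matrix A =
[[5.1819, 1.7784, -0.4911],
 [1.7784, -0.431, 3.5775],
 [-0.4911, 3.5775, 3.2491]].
sigma(A) ≈ {-3, 5, 6}

A is real symmetric, so its spectrum consists of real eigenvalues. Expanding the characteristic polynomial of the displayed matrix gives
  det(λ I - A) = p(λ) = λ^3 + (-8)λ^2 + (-3)λ + (89.9981).
Solving p(λ) = 0 yields eigenvalues ≈ -3, 5, 6. (A is shown rounded to 4 decimals, so these recover the underlying integer eigenvalues to within that precision.)
Verification: the trace of A = 8 equals the sum of eigenvalues 8, and det(A) ≈ -89.9981 matches the eigenvalue product -90.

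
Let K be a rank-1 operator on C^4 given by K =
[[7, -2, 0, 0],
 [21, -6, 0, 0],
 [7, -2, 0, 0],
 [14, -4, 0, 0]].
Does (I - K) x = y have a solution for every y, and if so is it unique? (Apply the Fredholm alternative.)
(I - K) is singular (det(I - K) = 0, i.e. 1 ∈ sigma(K)). (I - K) x = y is solvable iff y ⊥ ker((I - K)^*) = span{(7, -2, 0, 0)}, i.e. iff 7y_1 - 2y_2 = 0. When solvable, the solutions are x = y + c·(1, 3, 1, 2), c arbitrary (ker(I - K) = span{(1, 3, 1, 2)}, dimension 1).

K has rank 1, so it is an outer product K = u v^T: every row of K is a multiple of one row vector. Reading off the entries, u = (1, 3, 1, 2) and v = (7, -2, 0, 0) (row i of K equals u_i·v^T). A rank-one matrix u v^T satisfies K u = u (v·u) and kills the (3)-dimensional subspace v^⊥, so its characteristic polynomial is lambda^3 (lambda - v·u) with v·u = tr K = 1. Hence the eigenvalues of I - K are 1 (multiplicity 3) and 1 - (1) = 0, so det(I - K) = 0. (Direct check: I - K =
[[-6, 2, 0, 0],
 [-21, 7, 0, 0],
 [-7, 2, 1, 0],
 [-14, 4, 0, 1]]
has determinant 0.) So 1 is an eigenvalue of K and (I - K) is not invertible. The finite-dimensional Fredholm alternative says: either (I - K) is invertible, or ker(I - K) ≠ {0} and then range(I - K) = ker((I - K)^*)^⊥, with dim ker(I - K) = dim ker((I - K)^*). We are in the second case, so we need both kernels. Kernel of I - K: (I - K) u = u - u (v·u) = u - u = 0, so ker(I - K) = span{u} = span{(1, 3, 1, 2)} (it is exactly 1-dimensional because rank(I - K) = 3). Kernel of the adjoint: K is real, so (I - K)^* = I - K^T = I - v u^T, and (I - v u^T) v = v - v (u·v) = 0; hence ker((I - K)^*) = span{v} = span{(7, -2, 0, 0)}. Therefore (I - K) x = y is solvable iff <y, v> = 0, i.e. iff 7y_1 - 2y_2 = 0. When this holds, K y = u (v·y) = 0, so (I - K) y = y and x = y is a particular solution; the full solution set is the line x = y + c·u = y + c·(1, 3, 1, 2), c ∈ C.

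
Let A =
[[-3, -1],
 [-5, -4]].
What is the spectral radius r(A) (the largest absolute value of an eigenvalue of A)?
r(A) = (7 + sqrt(21))/2 ≈ 5.7913

The eigenvalues of A are the roots of its characteristic polynomial. With M = A (coefficients from the trace and determinant):
  p(λ) = det(λ I - M) = λ^2 + 7λ + 7.
For λ^2 + 7λ + 7 the discriminant is 21. It is nonnegative but not a perfect square, so the roots are real and irrational: λ = (-7 ± sqrt(21))/2 ≈ -1.2087, -5.7913.
Thus the eigenvalues (to 4 decimals) are -1.2087 (modulus 1.2087); -5.7913 (modulus 5.7913). The spectral radius is the largest modulus: r(A) = (7 + sqrt(21))/2 ≈ 5.7913. (Cross-check: r(A) ≤ ||A||_2 ≈ 7.0725; equality holds whenever A is normal, though it can also hold for some non-normal A.)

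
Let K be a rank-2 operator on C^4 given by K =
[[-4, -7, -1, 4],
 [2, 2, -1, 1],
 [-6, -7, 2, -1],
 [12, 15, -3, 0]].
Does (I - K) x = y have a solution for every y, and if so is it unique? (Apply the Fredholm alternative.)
(I - K) is invertible (det(I - K) = -76 ≠ 0), so for every y in C^4 the equation (I - K) x = y has a unique solution.

K has rank 2 and factors as K = U V^T = u1 v1^T + u2 v2^T with u1 = (-3, 0, -1, 3), v1 = (2, 3, 0, -1), u2 = (-1, -1, 2, -3), v2 = (-2, -2, 1, -1) (multiplying out reproduces the displayed K). The nonzero eigenvalues of U V^T coincide with those of the 2 x 2 matrix G = V^T U = [[v1·u1, v1·u2], [v2·u1, v2·u2]] = [[-9, -2], [2, 9]], and by the Sylvester determinant identity det(I_4 - U V^T) = det(I_2 - V^T U) = det([[10, 2], [-2, -8]]) = (10)(-8) - (2)(-2) = -76. (Direct check: I - K =
[[5, 7, 1, -4],
 [-2, -1, 1, -1],
 [6, 7, -1, 1],
 [-12, -15, 3, 1]]
has determinant -76.) The finite-dimensional Fredholm alternative says: either (I - K) is invertible, or ker(I - K) ≠ {0} and then range(I - K) = ker((I - K)^*)^⊥, with dim ker(I - K) = dim ker((I - K)^*). Since det(I - K) ≠ 0, 1 is not an eigenvalue of K and ker(I - K) = {0}, so we are in the first case: for every y there is a unique x = (I - K)^(-1) y. (Explicitly, by the Woodbury identity, (I - U V^T)^(-1) = I + U (I_2 - G)^(-1) V^T.)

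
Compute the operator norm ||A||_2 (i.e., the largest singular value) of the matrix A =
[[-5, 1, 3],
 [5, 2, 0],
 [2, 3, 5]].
||A||_2 ≈ 7.5388 (= sqrt(largest eigenvalue of A^T A))

||A||_2 = sigma_max(A) = sqrt(lambda_max(A^T A)). Form the symmetric matrix M = A^T A =
[[54, 11, -5],
 [11, 14, 18],
 [-5, 18, 34]].
Its characteristic polynomial (trace, sum of principal 2x2 minors, determinant of M give the coefficients) is
  p(λ) = det(λ I - M) = λ^3 - 102λ^2 + 2598λ - 1764.
No integer candidate from the rational root theorem (±divisors of 1764) is a root, so the roots are irrational. The cubic discriminant is Δ = 923248800 > 0, so there are three distinct real roots. p(0) = -1764 and p(1) = 733 have opposite signs, so a root lies in (0, 1); Newton's method refines it to λ ≈ 0.698. p(44) = 260 and p(45) = -279 have opposite signs, so a root lies in (44, 45); Newton's method refines it to λ ≈ 44.4678. p(56) = -532 and p(57) = 117 have opposite signs, so a root lies in (56, 57); Newton's method refines it to λ ≈ 56.8342. Check (Vieta): the three roots sum to 102, matching tr M = 102.
So the eigenvalues of A^T A are ≈ 0.698, 44.4678, 56.8342 (all ≥ 0, as they must be for A^T A). The largest is λ_max ≈ 56.8342, hence ||A||_2 = sqrt(λ_max) ≈ 7.5388.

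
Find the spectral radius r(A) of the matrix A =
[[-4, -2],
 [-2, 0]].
r(A) = (4 + sqrt(32))/2 ≈ 4.8284

The eigenvalues of A are the roots of its characteristic polynomial. With M = A (coefficients from the trace and determinant):
  p(λ) = det(λ I - M) = λ^2 + 4λ - 4.
For λ^2 + 4λ - 4 the discriminant is 32. It is nonnegative but not a perfect square, so the roots are real and irrational: λ = (-4 ± sqrt(32))/2 ≈ 0.8284, -4.8284.
Thus the eigenvalues (to 4 decimals) are 0.8284 (modulus 0.8284); -4.8284 (modulus 4.8284). The spectral radius is the largest modulus: r(A) = (4 + sqrt(32))/2 ≈ 4.8284. (Cross-check: r(A) ≤ ||A||_2 ≈ 4.8284; equality holds whenever A is normal, though it can also hold for some non-normal A.)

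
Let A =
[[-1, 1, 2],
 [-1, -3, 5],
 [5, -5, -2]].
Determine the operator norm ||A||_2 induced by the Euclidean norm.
||A||_2 ≈ 7.6147 (= sqrt(largest eigenvalue of A^T A))

||A||_2 = sigma_max(A) = sqrt(lambda_max(A^T A)). Form the symmetric matrix M = A^T A =
[[27, -23, -17],
 [-23, 35, -3],
 [-17, -3, 33]].
Its characteristic polynomial (trace, sum of principal 2x2 minors, determinant of M give the coefficients) is
  p(λ) = det(λ I - M) = λ^3 - 95λ^2 + 2164λ - 1024.
No integer candidate from the rational root theorem (±divisors of 1024) is a root, so the roots are irrational. The cubic discriminant is Δ = 1977119632 > 0, so there are three distinct real roots. p(0) = -1024 and p(1) = 1046 have opposite signs, so a root lies in (0, 1); Newton's method refines it to λ ≈ 0.4834. p(36) = 416 and p(37) = -358 have opposite signs, so a root lies in (36, 37); Newton's method refines it to λ ≈ 36.5328. p(57) = -1138 and p(58) = 20 have opposite signs, so a root lies in (57, 58); Newton's method refines it to λ ≈ 57.9838. Check (Vieta): the three roots sum to 95, matching tr M = 95.
So the eigenvalues of A^T A are ≈ 0.4834, 36.5328, 57.9838 (all ≥ 0, as they must be for A^T A). The largest is λ_max ≈ 57.9838, hence ||A||_2 = sqrt(λ_max) ≈ 7.6147.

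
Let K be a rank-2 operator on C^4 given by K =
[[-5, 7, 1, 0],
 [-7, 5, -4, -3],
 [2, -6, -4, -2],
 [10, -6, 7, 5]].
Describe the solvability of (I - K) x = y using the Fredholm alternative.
(I - K) is invertible (det(I - K) = -26 ≠ 0), so for every y in C^4 the equation (I - K) x = y has a unique solution.

K has rank 2 and factors as K = U V^T = u1 v1^T + u2 v2^T with u1 = (-1, -2, 0, 3), v1 = (3, -1, 3, 2), u2 = (2, 1, -2, -1), v2 = (-1, 3, 2, 1) (multiplying out reproduces the displayed K). The nonzero eigenvalues of U V^T coincide with those of the 2 x 2 matrix G = V^T U = [[v1·u1, v1·u2], [v2·u1, v2·u2]] = [[5, -3], [-2, -4]], and by the Sylvester determinant identity det(I_4 - U V^T) = det(I_2 - V^T U) = det([[-4, 3], [2, 5]]) = (-4)(5) - (3)(2) = -26. (Direct check: I - K =
[[6, -7, -1, 0],
 [7, -4, 4, 3],
 [-2, 6, 5, 2],
 [-10, 6, -7, -4]]
has determinant -26.) The finite-dimensional Fredholm alternative says: either (I - K) is invertible, or ker(I - K) ≠ {0} and then range(I - K) = ker((I - K)^*)^⊥, with dim ker(I - K) = dim ker((I - K)^*). Since det(I - K) ≠ 0, 1 is not an eigenvalue of K and ker(I - K) = {0}, so we are in the first case: for every y there is a unique x = (I - K)^(-1) y. (Explicitly, by the Woodbury identity, (I - U V^T)^(-1) = I + U (I_2 - G)^(-1) V^T.)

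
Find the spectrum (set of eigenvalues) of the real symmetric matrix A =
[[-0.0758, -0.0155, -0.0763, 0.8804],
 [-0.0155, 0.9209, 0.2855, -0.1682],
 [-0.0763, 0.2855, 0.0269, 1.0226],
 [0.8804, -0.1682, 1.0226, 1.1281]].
sigma(A) ≈ {-1, 0, 1, 2}

A is real symmetric, so its spectrum consists of real eigenvalues. Expanding the characteristic polynomial of the displayed matrix gives
  det(λ I - A) = p(λ) = λ^4 + (-2)λ^3 + (-1)λ^2 + (2)λ + (0).
Solving p(λ) = 0 yields eigenvalues ≈ -1, 0, 1, 2. (A is shown rounded to 4 decimals, so these recover the underlying integer eigenvalues to within that precision.)
Verification: the trace of A = 2 equals the sum of eigenvalues 2, and det(A) ≈ -0.0000 matches the eigenvalue product 0.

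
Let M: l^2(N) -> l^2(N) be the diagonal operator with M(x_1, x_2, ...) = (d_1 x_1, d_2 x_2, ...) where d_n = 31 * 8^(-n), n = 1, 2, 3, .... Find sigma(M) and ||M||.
sigma(M) = {31 * 8^(-n) : n ≥ 1} ∪ {0}; ||M|| = 31/8

A bounded diagonal operator on l^2 with diagonal entries d_n has spectrum equal to the closure of {d_n : n ≥ 1}: every d_n is an eigenvalue (with eigenvector e_n), so {d_n} ⊂ sigma(M); the spectrum is closed, so its closure is too; and for lambda not in the closure, (M - lambda I) has bounded inverse (the diagonal entries 1/(d_n - lambda) are bounded). For our sequence d_n = 31 * 8^(-n), n = 1, 2, 3, ...:
  - {d_n} = {31 * 8^(-n) : n ≥ 1}; the only limit point is 0
  - closure = {31 * 8^(-n) : n ≥ 1} ∪ {0}
For the norm: a diagonal operator has ||M|| = sup_n |d_n|. Here d_n = 31 * 8^(-n) is positive and decreasing, so sup_n |d_n| = d_1 = 31/8. So ||M|| = 31/8.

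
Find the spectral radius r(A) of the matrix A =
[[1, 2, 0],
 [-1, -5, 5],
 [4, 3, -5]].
r(A) ≈ 8.1529

The eigenvalues of A are the roots of its characteristic polynomial. With M = A (coefficients from the trace, the sum of principal 2x2 minors, and det A):
  p(λ) = det(λ I - M) = λ^3 + 9λ^2 + 2λ - 40.
No integer candidate from the rational root theorem (±divisors of 40) is a root, so the roots are irrational. The cubic discriminant is Δ = 60772 > 0, so there are three distinct real roots. p(-9) = -58 and p(-8) = 8 have opposite signs, so a root lies in (-9, -8); Newton's method refines it to λ ≈ -8.1529. p(-3) = 8 and p(-2) = -16 have opposite signs, so a root lies in (-3, -2); Newton's method refines it to λ ≈ -2.6787. p(1) = -28 and p(2) = 8 have opposite signs, so a root lies in (1, 2); Newton's method refines it to λ ≈ 1.8316. Check (Vieta): the three roots sum to -9, matching tr M = -9.
Thus the eigenvalues (to 4 decimals) are -8.1529 (modulus 8.1529); -2.6787 (modulus 2.6787); 1.8316 (modulus 1.8316). The spectral radius is the largest modulus: r(A) ≈ 8.1529. (Cross-check: r(A) ≤ ||A||_2 ≈ 9.844; equality holds whenever A is normal, though it can also hold for some non-normal A.)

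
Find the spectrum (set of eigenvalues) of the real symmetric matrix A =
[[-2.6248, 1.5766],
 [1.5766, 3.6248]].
sigma(A) ≈ {-3, 4}

A is real symmetric, so its spectrum consists of real eigenvalues. Expanding the characteristic polynomial of the displayed matrix gives
  det(λ I - A) = p(λ) = λ^2 + (-1)λ + (-12).
Solving p(λ) = 0 yields eigenvalues ≈ -3, 4. (A is shown rounded to 4 decimals, so these recover the underlying integer eigenvalues to within that precision.)
Verification: the trace of A = 1 equals the sum of eigenvalues 1, and det(A) ≈ -12.0000 matches the eigenvalue product -12.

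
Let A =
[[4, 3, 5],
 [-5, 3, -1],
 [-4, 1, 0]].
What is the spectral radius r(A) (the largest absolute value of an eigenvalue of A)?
r(A) ≈ 6.3886

The eigenvalues of A are the roots of its characteristic polynomial. With M = A (coefficients from the trace, the sum of principal 2x2 minors, and det A):
  p(λ) = det(λ I - M) = λ^3 - 7λ^2 + 48λ - 51.
No integer candidate from the rational root theorem (±divisors of 51) is a root, so the roots are irrational. The cubic discriminant is Δ = -161223 < 0, so there is one real root and a complex-conjugate pair. p(1) = -9 and p(2) = 25 have opposite signs, so a root lies in (1, 2); Newton's method refines it to λ ≈ 1.2496. Dividing out (λ - (1.2496)) leaves approximately λ^2 - 5.7504λ + 40.8145. For λ^2 - 5.7504λ + 40.8145 the discriminant is -130.1904. It is negative, so the remaining roots are the complex-conjugate pair λ ≈ 2.8752 ± 5.7051i. Their product equals the constant term, so |λ|^2 ≈ 40.8145 and |λ| ≈ 6.3886.
Thus the eigenvalues (to 4 decimals) are 1.2496 (modulus 1.2496); 2.8752 ± 5.7051i (modulus 6.3886). The spectral radius is the largest modulus: r(A) ≈ 6.3886. (Cross-check: r(A) ≤ ||A||_2 ≈ 8.4212; equality holds whenever A is normal, though it can also hold for some non-normal A.)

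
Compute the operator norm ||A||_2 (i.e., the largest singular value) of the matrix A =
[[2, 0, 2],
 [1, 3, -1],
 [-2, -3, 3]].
||A||_2 ≈ 5.6265 (= sqrt(largest eigenvalue of A^T A))

||A||_2 = sigma_max(A) = sqrt(lambda_max(A^T A)). Form the symmetric matrix M = A^T A =
[[9, 9, -3],
 [9, 18, -12],
 [-3, -12, 14]].
Its characteristic polynomial (trace, sum of principal 2x2 minors, determinant of M give the coefficients) is
  p(λ) = det(λ I - M) = λ^3 - 41λ^2 + 306λ - 324.
No integer candidate from the rational root theorem (±divisors of 324) is a root, so the roots are irrational. The cubic discriminant is Δ = 23803956 > 0, so there are three distinct real roots. p(1) = -58 and p(2) = 132 have opposite signs, so a root lies in (1, 2); Newton's method refines it to λ ≈ 1.2674. p(8) = 12 and p(9) = -162 have opposite signs, so a root lies in (8, 9); Newton's method refines it to λ ≈ 8.0753. p(31) = -448 and p(32) = 252 have opposite signs, so a root lies in (31, 32); Newton's method refines it to λ ≈ 31.6573. Check (Vieta): the three roots sum to 41, matching tr M = 41.
So the eigenvalues of A^T A are ≈ 1.2674, 8.0753, 31.6573 (all ≥ 0, as they must be for A^T A). The largest is λ_max ≈ 31.6573, hence ||A||_2 = sqrt(λ_max) ≈ 5.6265.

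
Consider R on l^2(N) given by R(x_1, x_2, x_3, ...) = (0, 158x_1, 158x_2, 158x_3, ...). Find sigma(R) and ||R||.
sigma(R) = closed disk {z in C : |z| ≤ 158}; ||R|| = 158

Note R = 158·U where U is the unit right shift (U x)_k = x_{k-1} (with x_0 := 0); so ||R|| = 158||U|| and sigma(R) = 158·sigma(U). ||R x||^2 = sum_{k≥1} |158x_k|^2 = 24964||x||^2, so ||R|| = 158 and sigma(R) ⊂ {|z| ≤ 158}. For any |lambda| < 158, the equation (R - lambda I) x = 0 forces x_1 = 0, then 158x_k = lambda x_{k+1} ⇒ x = 0, so R has no eigenvalues. But (R - lambda I) is not surjective for |lambda| < 158: solving (R - lambda I) x = e_1 would require x_n proportional to (lambda/158)^(-n), which is not in l^2. So every |lambda| < 158 lies in the residual spectrum. The boundary |lambda| = 158 is in the approximate point spectrum (the spectrum is closed). Hence sigma(R) is the closed disk of radius 158.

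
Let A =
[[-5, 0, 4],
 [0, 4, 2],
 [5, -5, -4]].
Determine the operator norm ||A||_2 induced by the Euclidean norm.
||A||_2 ≈ 10.2568 (= sqrt(largest eigenvalue of A^T A))

||A||_2 = sigma_max(A) = sqrt(lambda_max(A^T A)). Form the symmetric matrix M = A^T A =
[[50, -25, -40],
 [-25, 41, 28],
 [-40, 28, 36]].
Its characteristic polynomial (trace, sum of principal 2x2 minors, determinant of M give the coefficients) is
  p(λ) = det(λ I - M) = λ^3 - 127λ^2 + 2317λ - 2500.
No integer candidate from the rational root theorem (±divisors of 2500) is a root, so the roots are irrational. The cubic discriminant is Δ = 29422278029 > 0, so there are three distinct real roots. p(1) = -309 and p(2) = 1634 have opposite signs, so a root lies in (1, 2); Newton's method refines it to λ ≈ 1.1509. p(20) = 1040 and p(21) = -589 have opposite signs, so a root lies in (20, 21); Newton's method refines it to λ ≈ 20.6476. p(105) = -1765 and p(106) = 7146 have opposite signs, so a root lies in (105, 106); Newton's method refines it to λ ≈ 105.2015. Check (Vieta): the three roots sum to 127, matching tr M = 127.
So the eigenvalues of A^T A are ≈ 1.1509, 20.6476, 105.2015 (all ≥ 0, as they must be for A^T A). The largest is λ_max ≈ 105.2015, hence ||A||_2 = sqrt(λ_max) ≈ 10.2568.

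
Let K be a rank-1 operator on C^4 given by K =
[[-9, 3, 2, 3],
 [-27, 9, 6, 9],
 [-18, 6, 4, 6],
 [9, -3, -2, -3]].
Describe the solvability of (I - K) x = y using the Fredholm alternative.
(I - K) is singular (det(I - K) = 0, i.e. 1 ∈ sigma(K)). (I - K) x = y is solvable iff y ⊥ ker((I - K)^*) = span{(-9, 3, 2, 3)}, i.e. iff -9y_1 + 3y_2 + 2y_3 + 3y_4 = 0. When solvable, the solutions are x = y + c·(1, 3, 2, -1), c arbitrary (ker(I - K) = span{(1, 3, 2, -1)}, dimension 1).

K has rank 1, so it is an outer product K = u v^T: every row of K is a multiple of one row vector. Reading off the entries, u = (1, 3, 2, -1) and v = (-9, 3, 2, 3) (row i of K equals u_i·v^T). A rank-one matrix u v^T satisfies K u = u (v·u) and kills the (3)-dimensional subspace v^⊥, so its characteristic polynomial is lambda^3 (lambda - v·u) with v·u = tr K = 1. Hence the eigenvalues of I - K are 1 (multiplicity 3) and 1 - (1) = 0, so det(I - K) = 0. (Direct check: I - K =
[[10, -3, -2, -3],
 [27, -8, -6, -9],
 [18, -6, -3, -6],
 [-9, 3, 2, 4]]
has determinant 0.) So 1 is an eigenvalue of K and (I - K) is not invertible. The finite-dimensional Fredholm alternative says: either (I - K) is invertible, or ker(I - K) ≠ {0} and then range(I - K) = ker((I - K)^*)^⊥, with dim ker(I - K) = dim ker((I - K)^*). We are in the second case, so we need both kernels. Kernel of I - K: (I - K) u = u - u (v·u) = u - u = 0, so ker(I - K) = span{u} = span{(1, 3, 2, -1)} (it is exactly 1-dimensional because rank(I - K) = 3). Kernel of the adjoint: K is real, so (I - K)^* = I - K^T = I - v u^T, and (I - v u^T) v = v - v (u·v) = 0; hence ker((I - K)^*) = span{v} = span{(-9, 3, 2, 3)}. Therefore (I - K) x = y is solvable iff <y, v> = 0, i.e. iff -9y_1 + 3y_2 + 2y_3 + 3y_4 = 0. When this holds, K y = u (v·y) = 0, so (I - K) y = y and x = y is a particular solution; the full solution set is the line x = y + c·u = y + c·(1, 3, 2, -1), c ∈ C.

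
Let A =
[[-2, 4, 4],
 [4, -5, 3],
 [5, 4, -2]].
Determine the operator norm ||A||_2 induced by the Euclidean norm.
||A||_2 ≈ 7.8385 (= sqrt(largest eigenvalue of A^T A))

||A||_2 = sigma_max(A) = sqrt(lambda_max(A^T A)). Form the symmetric matrix M = A^T A =
[[45, -8, -6],
 [-8, 57, -7],
 [-6, -7, 29]].
Its characteristic polynomial (trace, sum of principal 2x2 minors, determinant of M give the coefficients) is
  p(λ) = det(λ I - M) = λ^3 - 131λ^2 + 5374λ - 67600.
No integer candidate from the rational root theorem (±divisors of 67600) is a root, so the roots are irrational. The cubic discriminant is Δ = 158310340 > 0, so there are three distinct real roots. p(24) = -256 and p(25) = 500 have opposite signs, so a root lies in (24, 25); Newton's method refines it to λ ≈ 24.322. p(45) = 80 and p(46) = -256 have opposite signs, so a root lies in (45, 46); Newton's method refines it to λ ≈ 45.2353. p(61) = -256 and p(62) = 352 have opposite signs, so a root lies in (61, 62); Newton's method refines it to λ ≈ 61.4427. Check (Vieta): the three roots sum to 131, matching tr M = 131.
So the eigenvalues of A^T A are ≈ 24.322, 45.2353, 61.4427 (all ≥ 0, as they must be for A^T A). The largest is λ_max ≈ 61.4427, hence ||A||_2 = sqrt(λ_max) ≈ 7.8385.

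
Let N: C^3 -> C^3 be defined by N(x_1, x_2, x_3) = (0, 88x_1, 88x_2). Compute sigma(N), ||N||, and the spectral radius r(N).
sigma(N) = {0}; ||N|| = 88; r(N) = 0. (N is nilpotent with N^3 = 0.)

On C^3, N is a strictly lower-triangular matrix with 88 on the subdiagonal and zeros elsewhere, so its characteristic polynomial is lambda^3 and every eigenvalue is 0: sigma(N) = {0}. For the operator norm, N e_i = 88e_{i+1} for i = 1, ..., 2 and N e_3 = 0, so the singular values of N are 88 (with multiplicity 2) and 0; hence ||N|| = 88. The spectral radius r(N) = max|lambda| = 0. Note ||N|| > r(N) — characteristic of non-normal nilpotent operators. Indeed N^3 = 0.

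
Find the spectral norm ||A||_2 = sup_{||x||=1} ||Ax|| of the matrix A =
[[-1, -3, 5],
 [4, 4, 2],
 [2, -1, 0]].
||A||_2 ≈ 6.4548 (= sqrt(largest eigenvalue of A^T A))

||A||_2 = sigma_max(A) = sqrt(lambda_max(A^T A)). Form the symmetric matrix M = A^T A =
[[21, 17, 3],
 [17, 26, -7],
 [3, -7, 29]].
Its characteristic polynomial (trace, sum of principal 2x2 minors, determinant of M give the coefficients) is
  p(λ) = det(λ I - M) = λ^3 - 76λ^2 + 1562λ - 5476.
No integer candidate from the rational root theorem (±divisors of 5476) is a root, so the roots are irrational. The cubic discriminant is Δ = 124630192 > 0, so there are three distinct real roots. p(4) = -380 and p(5) = 559 have opposite signs, so a root lies in (4, 5); Newton's method refines it to λ ≈ 4.3888. p(29) = 295 and p(30) = -16 have opposite signs, so a root lies in (29, 30); Newton's method refines it to λ ≈ 29.9464. p(41) = -269 and p(42) = 152 have opposite signs, so a root lies in (41, 42); Newton's method refines it to λ ≈ 41.6647. Check (Vieta): the three roots sum to 76, matching tr M = 76.
So the eigenvalues of A^T A are ≈ 4.3888, 29.9464, 41.6647 (all ≥ 0, as they must be for A^T A). The largest is λ_max ≈ 41.6647, hence ||A||_2 = sqrt(λ_max) ≈ 6.4548.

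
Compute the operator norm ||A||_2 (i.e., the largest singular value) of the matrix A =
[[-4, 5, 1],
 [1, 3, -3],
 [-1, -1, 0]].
||A||_2 ≈ 6.6797 (= sqrt(largest eigenvalue of A^T A))

||A||_2 = sigma_max(A) = sqrt(lambda_max(A^T A)). Form the symmetric matrix M = A^T A =
[[18, -16, -7],
 [-16, 35, -4],
 [-7, -4, 10]].
Its characteristic polynomial (trace, sum of principal 2x2 minors, determinant of M give the coefficients) is
  p(λ) = det(λ I - M) = λ^3 - 63λ^2 + 839λ - 841.
No integer candidate from the rational root theorem (±divisors of 841) is a root, so the roots are irrational. The cubic discriminant is Δ = 371398144 > 0, so there are three distinct real roots. p(1) = -64 and p(2) = 593 have opposite signs, so a root lies in (1, 2); Newton's method refines it to λ ≈ 1.0901. p(17) = 128 and p(18) = -319 have opposite signs, so a root lies in (17, 18); Newton's method refines it to λ ≈ 17.2913. p(44) = -709 and p(45) = 464 have opposite signs, so a root lies in (44, 45); Newton's method refines it to λ ≈ 44.6186. Check (Vieta): the three roots sum to 63, matching tr M = 63.
So the eigenvalues of A^T A are ≈ 1.0901, 17.2913, 44.6186 (all ≥ 0, as they must be for A^T A). The largest is λ_max ≈ 44.6186, hence ||A||_2 = sqrt(λ_max) ≈ 6.6797.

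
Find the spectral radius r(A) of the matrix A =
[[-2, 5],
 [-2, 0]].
r(A) = sqrt(10) ≈ 3.1623

The eigenvalues of A are the roots of its characteristic polynomial. With M = A (coefficients from the trace and determinant):
  p(λ) = det(λ I - M) = λ^2 + 2λ + 10.
For λ^2 + 2λ + 10 the discriminant is -36. It is negative, so the roots are the complex-conjugate pair λ = -1 ± (sqrt(36)/2) i ≈ -1 ± 3i. For a conjugate pair the product of the roots equals the constant term, so |λ|^2 = 10 and |λ| = sqrt(10) ≈ 3.1623.
Thus the eigenvalues (to 4 decimals) are -1 ± 3i (modulus 3.1623). The spectral radius is the largest modulus: r(A) = sqrt(10) ≈ 3.1623. (Cross-check: r(A) ≤ ||A||_2 ≈ 5.4428; equality holds whenever A is normal, though it can also hold for some non-normal A.)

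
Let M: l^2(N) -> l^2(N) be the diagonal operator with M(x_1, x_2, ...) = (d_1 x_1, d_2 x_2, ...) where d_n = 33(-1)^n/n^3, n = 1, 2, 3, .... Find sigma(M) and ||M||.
sigma(M) = {33(-1)^n/n^3 : n ≥ 1} ∪ {0}; ||M|| = 33

A bounded diagonal operator on l^2 with diagonal entries d_n has spectrum equal to the closure of {d_n : n ≥ 1}: every d_n is an eigenvalue (with eigenvector e_n), so {d_n} ⊂ sigma(M); the spectrum is closed, so its closure is too; and for lambda not in the closure, (M - lambda I) has bounded inverse (the diagonal entries 1/(d_n - lambda) are bounded). For our sequence d_n = 33(-1)^n/n^3, n = 1, 2, 3, ...:
  - {d_n} = {33(-1)^n/n^3 : n ≥ 1}; the only limit point is 0
  - closure = {33(-1)^n/n^3 : n ≥ 1} ∪ {0}
For the norm: a diagonal operator has ||M|| = sup_n |d_n|. Here |d_n| = 33/n^3 is decreasing, so sup_n |d_n| = |d_1| = 33. So ||M|| = 33.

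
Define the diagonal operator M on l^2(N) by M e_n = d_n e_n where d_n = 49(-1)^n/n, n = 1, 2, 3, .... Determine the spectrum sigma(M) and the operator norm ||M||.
sigma(M) = {49(-1)^n/n : n ≥ 1} ∪ {0}; ||M|| = 49

A bounded diagonal operator on l^2 with diagonal entries d_n has spectrum equal to the closure of {d_n : n ≥ 1}: every d_n is an eigenvalue (with eigenvector e_n), so {d_n} ⊂ sigma(M); the spectrum is closed, so its closure is too; and for lambda not in the closure, (M - lambda I) has bounded inverse (the diagonal entries 1/(d_n - lambda) are bounded). For our sequence d_n = 49(-1)^n/n, n = 1, 2, 3, ...:
  - {d_n} = {49(-1)^n/n : n ≥ 1}; the only limit point is 0
  - closure = {49(-1)^n/n : n ≥ 1} ∪ {0}
For the norm: a diagonal operator has ||M|| = sup_n |d_n|. Here |d_n| = 49/n is decreasing, so sup_n |d_n| = |d_1| = 49. So ||M|| = 49.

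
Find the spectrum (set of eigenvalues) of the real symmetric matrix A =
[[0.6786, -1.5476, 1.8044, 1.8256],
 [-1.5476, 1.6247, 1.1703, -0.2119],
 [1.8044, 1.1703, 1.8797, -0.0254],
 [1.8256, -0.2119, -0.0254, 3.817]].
sigma(A) ≈ {-2, 2, 3, 5}

A is real symmetric, so its spectrum consists of real eigenvalues. Expanding the characteristic polynomial of the displayed matrix gives
  det(λ I - A) = p(λ) = λ^4 + (-8)λ^3 + (11)λ^2 + (32.0014)λ + (-60.0014).
Solving p(λ) = 0 yields eigenvalues ≈ -2, 2, 3, 5. (A is shown rounded to 4 decimals, so these recover the underlying integer eigenvalues to within that precision.)
Verification: the trace of A = 8 equals the sum of eigenvalues 8, and det(A) ≈ -60.0014 matches the eigenvalue product -60.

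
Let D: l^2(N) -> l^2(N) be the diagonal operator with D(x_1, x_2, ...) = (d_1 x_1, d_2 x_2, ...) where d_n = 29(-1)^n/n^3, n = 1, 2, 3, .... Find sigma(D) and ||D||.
sigma(D) = {29(-1)^n/n^3 : n ≥ 1} ∪ {0}; ||D|| = 29

A bounded diagonal operator on l^2 with diagonal entries d_n has spectrum equal to the closure of {d_n : n ≥ 1}: every d_n is an eigenvalue (with eigenvector e_n), so {d_n} ⊂ sigma(D); the spectrum is closed, so its closure is too; and for lambda not in the closure, (D - lambda I) has bounded inverse (the diagonal entries 1/(d_n - lambda) are bounded). For our sequence d_n = 29(-1)^n/n^3, n = 1, 2, 3, ...:
  - {d_n} = {29(-1)^n/n^3 : n ≥ 1}; the only limit point is 0
  - closure = {29(-1)^n/n^3 : n ≥ 1} ∪ {0}
For the norm: a diagonal operator has ||D|| = sup_n |d_n|. Here |d_n| = 29/n^3 is decreasing, so sup_n |d_n| = |d_1| = 29. So ||D|| = 29.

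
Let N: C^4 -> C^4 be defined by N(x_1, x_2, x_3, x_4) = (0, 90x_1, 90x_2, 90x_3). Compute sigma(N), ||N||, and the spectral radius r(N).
sigma(N) = {0}; ||N|| = 90; r(N) = 0. (N is nilpotent with N^4 = 0.)

On C^4, N is a strictly lower-triangular matrix with 90 on the subdiagonal and zeros elsewhere, so its characteristic polynomial is lambda^4 and every eigenvalue is 0: sigma(N) = {0}. For the operator norm, N e_i = 90e_{i+1} for i = 1, ..., 3 and N e_4 = 0, so the singular values of N are 90 (with multiplicity 3) and 0; hence ||N|| = 90. The spectral radius r(N) = max|lambda| = 0. Note ||N|| > r(N) — characteristic of non-normal nilpotent operators. Indeed N^4 = 0.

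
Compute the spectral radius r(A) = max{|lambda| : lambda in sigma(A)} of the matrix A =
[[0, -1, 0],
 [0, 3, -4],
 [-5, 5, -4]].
r(A) = sqrt(10) ≈ 3.1623

The eigenvalues of A are the roots of its characteristic polynomial. With M = A (coefficients from the trace, the sum of principal 2x2 minors, and det A):
  p(λ) = det(λ I - M) = λ^3 + λ^2 + 8λ + 20.
By the rational root theorem any rational root is an integer divisor of 20. Testing λ = -2: p(-2) = -8 + 4 - 16 + 20 = 0, so λ = -2 is a root. Dividing out (λ + 2) leaves p(λ) = (λ + 2)(λ^2 - λ + 10). For λ^2 - λ + 10 the discriminant is -39. It is negative, so the roots are the complex-conjugate pair λ = 1/2 ± (sqrt(39)/2) i ≈ 0.5 ± 3.1225i. For a conjugate pair the product of the roots equals the constant term, so |λ|^2 = 10 and |λ| = sqrt(10) ≈ 3.1623.
Thus the eigenvalues (to 4 decimals) are 0.5 ± 3.1225i (modulus 3.1623); -2 (modulus 2). The spectral radius is the largest modulus: r(A) = sqrt(10) ≈ 3.1623. (Cross-check: r(A) ≤ ||A||_2 ≈ 9.1147; equality holds whenever A is normal, though it can also hold for some non-normal A.)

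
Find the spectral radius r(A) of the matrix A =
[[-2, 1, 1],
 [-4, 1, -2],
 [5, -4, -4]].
r(A) ≈ 5.9251

The eigenvalues of A are the roots of its characteristic polynomial. With M = A (coefficients from the trace, the sum of principal 2x2 minors, and det A):
  p(λ) = det(λ I - M) = λ^3 + 5λ^2 - 7λ - 9.
No integer candidate from the rational root theorem (±divisors of 9) is a root, so the roots are irrational. The cubic discriminant is Δ = 10580 > 0, so there are three distinct real roots. p(-6) = -3 and p(-5) = 26 have opposite signs, so a root lies in (-6, -5); Newton's method refines it to λ ≈ -5.9251. p(-1) = 2 and p(0) = -9 have opposite signs, so a root lies in (-1, 0); Newton's method refines it to λ ≈ -0.8539. p(1) = -10 and p(2) = 5 have opposite signs, so a root lies in (1, 2); Newton's method refines it to λ ≈ 1.7789. Check (Vieta): the three roots sum to -5, matching tr M = -5.
Thus the eigenvalues (to 4 decimals) are -5.9251 (modulus 5.9251); -0.8539 (modulus 0.8539); 1.7789 (modulus 1.7789). The spectral radius is the largest modulus: r(A) ≈ 5.9251. (Cross-check: r(A) ≤ ||A||_2 ≈ 8.3068; equality holds whenever A is normal, though it can also hold for some non-normal A.)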